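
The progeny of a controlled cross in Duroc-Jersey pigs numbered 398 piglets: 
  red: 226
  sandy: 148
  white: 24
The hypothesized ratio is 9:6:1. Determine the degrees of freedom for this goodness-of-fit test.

A goodness-of-fit test with 3 phenotype classes has df = 3 − 1 = 2.

2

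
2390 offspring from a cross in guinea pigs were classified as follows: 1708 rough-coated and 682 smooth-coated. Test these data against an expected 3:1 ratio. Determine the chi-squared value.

Total ratio parts = 4. Expected numbers out of 2390:
  rough-coated: 2390 × 3/4 = 1792.5
  smooth-coated: 2390 × 1/4 = 597.5
χ² = Σ (O − E)² / E
  rough-coated: (1708 − 1792.5)² / 1792.5 = 3.9834
  smooth-coated: (682 − 597.5)² / 597.5 = 11.9502
χ² = 3.9834 + 11.9502 = 15.9336 ≈ 15.934

15.934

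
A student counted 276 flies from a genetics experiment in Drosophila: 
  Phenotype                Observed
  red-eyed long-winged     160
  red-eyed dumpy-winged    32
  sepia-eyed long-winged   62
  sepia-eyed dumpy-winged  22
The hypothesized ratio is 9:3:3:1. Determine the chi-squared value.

11.021

Under the 9:3:3:1 hypothesis (Σ ratio = 16, N = 276):
  red-eyed long-winged: 276 × 9/16 = 155.25
  red-eyed dumpy-winged: 276 × 3/16 = 51.75
  sepia-eyed long-winged: 276 × 3/16 = 51.75
  sepia-eyed dumpy-winged: 276 × 1/16 = 17.25
χ² = Σ (O − E)² / E
  red-eyed long-winged: (160 − 155.25)² / 155.25 = 0.1453
  red-eyed dumpy-winged: (32 − 51.75)² / 51.75 = 7.5374
  sepia-eyed long-winged: (62 − 51.75)² / 51.75 = 2.0302
  sepia-eyed dumpy-winged: (22 − 17.25)² / 17.25 = 1.3080
χ² = 0.1453 + 7.5374 + 2.0302 + 1.3080 = 11.0209 ≈ 11.021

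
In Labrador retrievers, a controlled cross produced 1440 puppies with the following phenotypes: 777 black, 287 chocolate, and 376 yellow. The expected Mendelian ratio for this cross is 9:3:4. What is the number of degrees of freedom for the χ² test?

2

A goodness-of-fit test with 3 phenotype classes has df = 3 − 1 = 2.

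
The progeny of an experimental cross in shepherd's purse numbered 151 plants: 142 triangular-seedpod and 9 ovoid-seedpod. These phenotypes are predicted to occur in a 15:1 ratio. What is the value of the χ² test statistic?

0.022

Under the 15:1 hypothesis (Σ ratio = 16, N = 151):
  triangular-seedpod: 151 × 15/16 = 141.5625
  ovoid-seedpod: 151 × 1/16 = 9.4375
χ² = Σ (O − E)² / E
  triangular-seedpod: (142 − 141.5625)² / 141.5625 = 0.0014
  ovoid-seedpod: (9 − 9.4375)² / 9.4375 = 0.0203
χ² = 0.0014 + 0.0203 = 0.0217 ≈ 0.022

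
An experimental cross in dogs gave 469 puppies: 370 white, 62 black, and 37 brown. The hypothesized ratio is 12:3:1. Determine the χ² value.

The 12:3:1 ratio has 16 parts, so with N = 469 the expected counts are:
  white: 469 × 12/16 = 351.75
  black: 469 × 3/16 = 87.9375
  brown: 469 × 1/16 = 29.3125
χ² = Σ (O − E)² / E
  white: (370 − 351.75)² / 351.75 = 0.9469
  black: (62 − 87.9375)² / 87.9375 = 7.6504
  brown: (37 − 29.3125)² / 29.3125 = 2.0161
χ² = 0.9469 + 7.6504 + 2.0161 = 10.6134 ≈ 10.613

10.613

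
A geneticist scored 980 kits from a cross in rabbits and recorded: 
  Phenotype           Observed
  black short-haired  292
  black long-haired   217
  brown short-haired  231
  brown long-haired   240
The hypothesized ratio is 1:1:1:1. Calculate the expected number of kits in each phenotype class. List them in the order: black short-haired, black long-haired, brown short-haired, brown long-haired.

The 1:1:1:1 ratio has 4 parts, so with N = 980 the expected counts are:
  black short-haired: 980 × 1/4 = 245
  black long-haired: 980 × 1/4 = 245
  brown short-haired: 980 × 1/4 = 245
  brown long-haired: 980 × 1/4 = 245

245, 245, 245, 245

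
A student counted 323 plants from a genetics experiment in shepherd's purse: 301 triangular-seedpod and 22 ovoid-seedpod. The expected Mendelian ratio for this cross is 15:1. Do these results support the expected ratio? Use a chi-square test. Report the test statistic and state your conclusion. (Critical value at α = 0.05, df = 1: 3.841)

Under the 15:1 hypothesis (Σ ratio = 16, N = 323):
  triangular-seedpod: 323 × 15/16 = 302.8125
  ovoid-seedpod: 323 × 1/16 = 20.1875
χ² = Σ (O − E)² / E
  triangular-seedpod: (301 − 302.8125)² / 302.8125 = 0.0108
  ovoid-seedpod: (22 − 20.1875)² / 20.1875 = 0.1627
χ² = 0.0108 + 0.1627 = 0.1735 ≈ 0.174
Degrees of freedom = 2 − 1 = 1; critical value at α = 0.05 is 3.841.
Since 0.174 < 3.841, we fail to reject the null hypothesis — the data are consistent with the 15:1 ratio.

0.174; consistent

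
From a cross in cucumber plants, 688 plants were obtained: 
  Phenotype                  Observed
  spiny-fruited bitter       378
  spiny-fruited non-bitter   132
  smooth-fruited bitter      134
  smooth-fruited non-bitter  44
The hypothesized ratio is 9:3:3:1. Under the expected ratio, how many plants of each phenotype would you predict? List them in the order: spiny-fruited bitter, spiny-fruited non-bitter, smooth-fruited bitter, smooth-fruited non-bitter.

387, 129, 129, 43

Expected counts for N = 688 under a 9:3:3:1 ratio (total parts = 16):
  spiny-fruited bitter: 688 × 9/16 = 387
  spiny-fruited non-bitter: 688 × 3/16 = 129
  smooth-fruited bitter: 688 × 3/16 = 129
  smooth-fruited non-bitter: 688 × 1/16 = 43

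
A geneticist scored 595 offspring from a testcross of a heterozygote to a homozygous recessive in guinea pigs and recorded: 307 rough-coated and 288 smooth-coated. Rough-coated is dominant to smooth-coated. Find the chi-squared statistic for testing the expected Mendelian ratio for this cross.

0.607

A testcross of a heterozygote (Aa × aa) gives a 1:1 phenotypic ratio.
Under the 1:1 hypothesis (Σ ratio = 2, N = 595):
  rough-coated: 595 × 1/2 = 297.5
  smooth-coated: 595 × 1/2 = 297.5
χ² = Σ (O − E)² / E
  rough-coated: (307 − 297.5)² / 297.5 = 0.3034
  smooth-coated: (288 − 297.5)² / 297.5 = 0.3034
χ² = 0.3034 + 0.3034 = 0.6068 ≈ 0.607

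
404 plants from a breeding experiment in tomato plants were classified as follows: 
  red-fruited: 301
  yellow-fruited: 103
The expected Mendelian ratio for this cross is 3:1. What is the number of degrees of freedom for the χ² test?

1

A goodness-of-fit test with 2 phenotype classes has df = 2 − 1 = 1.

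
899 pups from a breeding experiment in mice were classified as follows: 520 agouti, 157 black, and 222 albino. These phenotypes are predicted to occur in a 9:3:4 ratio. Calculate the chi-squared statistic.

1.232

Expected counts for N = 899 under a 9:3:4 ratio (total parts = 16):
  agouti: 899 × 9/16 = 505.6875
  black: 899 × 3/16 = 168.5625
  albino: 899 × 4/16 = 224.75
χ² = Σ (O − E)² / E
  agouti: (520 − 505.6875)² / 505.6875 = 0.4051
  black: (157 − 168.5625)² / 168.5625 = 0.7931
  albino: (222 − 224.75)² / 224.75 = 0.0336
χ² = 0.4051 + 0.7931 + 0.0336 = 1.2318 ≈ 1.232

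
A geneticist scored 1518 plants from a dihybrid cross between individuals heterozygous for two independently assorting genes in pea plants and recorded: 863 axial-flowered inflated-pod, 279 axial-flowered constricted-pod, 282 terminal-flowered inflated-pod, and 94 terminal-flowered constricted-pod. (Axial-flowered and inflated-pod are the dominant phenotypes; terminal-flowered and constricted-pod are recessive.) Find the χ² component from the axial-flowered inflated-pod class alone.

0.098

A dihybrid F₂ with independent assortment and complete dominance at both loci gives a 9:3:3:1 phenotypic ratio.
Under the 9:3:3:1 hypothesis (Σ ratio = 16, N = 1518):
  axial-flowered inflated-pod: 1518 × 9/16 = 853.875
  axial-flowered constricted-pod: 1518 × 3/16 = 284.625
  terminal-flowered inflated-pod: 1518 × 3/16 = 284.625
  terminal-flowered constricted-pod: 1518 × 1/16 = 94.875
Contribution of axial-flowered inflated-pod: (863 − 853.875)² / 853.875 = 0.0975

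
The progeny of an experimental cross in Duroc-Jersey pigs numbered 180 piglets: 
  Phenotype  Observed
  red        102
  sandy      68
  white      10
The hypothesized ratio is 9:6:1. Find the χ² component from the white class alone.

Expected counts for N = 180 under a 9:6:1 ratio (total parts = 16):
  red: 180 × 9/16 = 101.25
  sandy: 180 × 6/16 = 67.5
  white: 180 × 1/16 = 11.25
Contribution of white: (10 − 11.25)² / 11.25 = 0.1389

0.139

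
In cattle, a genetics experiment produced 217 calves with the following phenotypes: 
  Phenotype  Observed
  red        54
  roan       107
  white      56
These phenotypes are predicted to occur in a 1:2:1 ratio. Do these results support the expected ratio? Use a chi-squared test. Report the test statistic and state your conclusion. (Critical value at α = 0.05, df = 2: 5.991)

Expected counts for N = 217 under a 1:2:1 ratio (total parts = 4):
  red: 217 × 1/4 = 54.25
  roan: 217 × 2/4 = 108.5
  white: 217 × 1/4 = 54.25
χ² = Σ (O − E)² / E
  red: (54 − 54.25)² / 54.25 = 0.0012
  roan: (107 − 108.5)² / 108.5 = 0.0207
  white: (56 − 54.25)² / 54.25 = 0.0565
χ² = 0.0012 + 0.0207 + 0.0565 = 0.0784 ≈ 0.078
Degrees of freedom = 3 − 1 = 2; critical value at α = 0.05 is 5.991.
Since 0.078 < 5.991, we fail to reject the null hypothesis — the data are consistent with the 1:2:1 ratio.

0.078; consistent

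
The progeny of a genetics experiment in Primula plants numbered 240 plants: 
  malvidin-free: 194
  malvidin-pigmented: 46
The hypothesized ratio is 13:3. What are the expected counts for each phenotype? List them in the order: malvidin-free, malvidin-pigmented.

195, 45

Total ratio parts = 16. Expected numbers out of 240:
  malvidin-free: 240 × 13/16 = 195
  malvidin-pigmented: 240 × 3/16 = 45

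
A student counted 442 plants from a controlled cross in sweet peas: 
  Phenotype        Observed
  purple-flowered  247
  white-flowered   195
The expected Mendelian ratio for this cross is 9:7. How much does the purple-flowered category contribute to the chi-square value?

0.011

Under the 9:7 hypothesis (Σ ratio = 16, N = 442):
  purple-flowered: 442 × 9/16 = 248.625
  white-flowered: 442 × 7/16 = 193.375
Contribution of purple-flowered: (247 − 248.625)² / 248.625 = 0.0106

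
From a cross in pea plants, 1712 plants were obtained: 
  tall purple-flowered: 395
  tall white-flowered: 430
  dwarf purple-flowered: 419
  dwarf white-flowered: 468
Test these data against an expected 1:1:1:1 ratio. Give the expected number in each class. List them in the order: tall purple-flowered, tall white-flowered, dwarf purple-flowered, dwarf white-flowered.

Under the 1:1:1:1 hypothesis (Σ ratio = 4, N = 1712):
  tall purple-flowered: 1712 × 1/4 = 428
  tall white-flowered: 1712 × 1/4 = 428
  dwarf purple-flowered: 1712 × 1/4 = 428
  dwarf white-flowered: 1712 × 1/4 = 428

428, 428, 428, 428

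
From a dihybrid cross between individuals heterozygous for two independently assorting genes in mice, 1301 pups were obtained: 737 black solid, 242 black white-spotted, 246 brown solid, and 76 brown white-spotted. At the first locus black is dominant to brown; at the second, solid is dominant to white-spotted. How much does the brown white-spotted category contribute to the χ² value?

0.347

A dihybrid F₂ with independent assortment and complete dominance at both loci gives a 9:3:3:1 phenotypic ratio.
Total ratio parts = 16. Expected numbers out of 1301:
  black solid: 1301 × 9/16 = 731.8125
  black white-spotted: 1301 × 3/16 = 243.9375
  brown solid: 1301 × 3/16 = 243.9375
  brown white-spotted: 1301 × 1/16 = 81.3125
Contribution of brown white-spotted: (76 − 81.3125)² / 81.3125 = 0.3471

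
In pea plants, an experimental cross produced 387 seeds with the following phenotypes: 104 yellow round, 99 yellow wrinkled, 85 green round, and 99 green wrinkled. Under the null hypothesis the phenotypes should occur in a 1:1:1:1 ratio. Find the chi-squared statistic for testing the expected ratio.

Expected counts for N = 387 under a 1:1:1:1 ratio (total parts = 4):
  yellow round: 387 × 1/4 = 96.75
  yellow wrinkled: 387 × 1/4 = 96.75
  green round: 387 × 1/4 = 96.75
  green wrinkled: 387 × 1/4 = 96.75
χ² = Σ (O − E)² / E
  yellow round: (104 − 96.75)² / 96.75 = 0.5433
  yellow wrinkled: (99 − 96.75)² / 96.75 = 0.0523
  green round: (85 − 96.75)² / 96.75 = 1.4270
  green wrinkled: (99 − 96.75)² / 96.75 = 0.0523
χ² = 0.5433 + 0.0523 + 1.4270 + 0.0523 = 2.0749 ≈ 2.075

2.075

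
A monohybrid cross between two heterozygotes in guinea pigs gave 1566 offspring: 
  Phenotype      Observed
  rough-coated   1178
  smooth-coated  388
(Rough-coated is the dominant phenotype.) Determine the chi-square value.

For a monohybrid cross between heterozygotes with complete dominance, the expected phenotypic ratio is 3:1.
Expected counts for N = 1566 under a 3:1 ratio (total parts = 4):
  rough-coated: 1566 × 3/4 = 1174.5
  smooth-coated: 1566 × 1/4 = 391.5
χ² = Σ (O − E)² / E
  rough-coated: (1178 − 1174.5)² / 1174.5 = 0.0104
  smooth-coated: (388 − 391.5)² / 391.5 = 0.0313
χ² = 0.0104 + 0.0313 = 0.0417 ≈ 0.042

0.042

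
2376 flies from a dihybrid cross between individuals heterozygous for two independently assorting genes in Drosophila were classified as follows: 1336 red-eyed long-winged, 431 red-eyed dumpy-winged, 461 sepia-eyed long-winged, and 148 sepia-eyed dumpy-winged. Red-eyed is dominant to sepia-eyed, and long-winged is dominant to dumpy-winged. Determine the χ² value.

A dihybrid F₂ with independent assortment and complete dominance at both loci gives a 9:3:3:1 phenotypic ratio.
The 9:3:3:1 ratio has 16 parts, so with N = 2376 the expected counts are:
  red-eyed long-winged: 2376 × 9/16 = 1336.5
  red-eyed dumpy-winged: 2376 × 3/16 = 445.5
  sepia-eyed long-winged: 2376 × 3/16 = 445.5
  sepia-eyed dumpy-winged: 2376 × 1/16 = 148.5
χ² = Σ (O − E)² / E
  red-eyed long-winged: (1336 − 1336.5)² / 1336.5 = 0.0002
  red-eyed dumpy-winged: (431 − 445.5)² / 445.5 = 0.4719
  sepia-eyed long-winged: (461 − 445.5)² / 445.5 = 0.5393
  sepia-eyed dumpy-winged: (148 − 148.5)² / 148.5 = 0.0017
χ² = 0.0002 + 0.4719 + 0.5393 + 0.0017 = 1.0131 ≈ 1.013

1.013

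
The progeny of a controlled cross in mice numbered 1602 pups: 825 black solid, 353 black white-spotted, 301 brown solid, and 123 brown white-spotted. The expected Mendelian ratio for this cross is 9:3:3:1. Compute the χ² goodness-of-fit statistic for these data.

20.878

Under the 9:3:3:1 hypothesis (Σ ratio = 16, N = 1602):
  black solid: 1602 × 9/16 = 901.125
  black white-spotted: 1602 × 3/16 = 300.375
  brown solid: 1602 × 3/16 = 300.375
  brown white-spotted: 1602 × 1/16 = 100.125
χ² = Σ (O − E)² / E
  black solid: (825 − 901.125)² / 901.125 = 6.4309
  black white-spotted: (353 − 300.375)² / 300.375 = 9.2198
  brown solid: (301 − 300.375)² / 300.375 = 0.0013
  brown white-spotted: (123 − 100.125)² / 100.125 = 5.2261
χ² = 6.4309 + 9.2198 + 0.0013 + 5.2261 = 20.8781 ≈ 20.878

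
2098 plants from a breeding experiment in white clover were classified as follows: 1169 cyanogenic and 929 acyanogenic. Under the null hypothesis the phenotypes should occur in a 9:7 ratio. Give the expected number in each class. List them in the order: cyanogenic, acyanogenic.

1180.125, 917.875

Total ratio parts = 16. Expected numbers out of 2098:
  cyanogenic: 2098 × 9/16 = 1180.125
  acyanogenic: 2098 × 7/16 = 917.875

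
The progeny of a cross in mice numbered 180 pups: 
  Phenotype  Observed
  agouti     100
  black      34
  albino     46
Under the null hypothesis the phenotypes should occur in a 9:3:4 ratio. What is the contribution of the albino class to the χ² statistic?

0.022

Expected counts for N = 180 under a 9:3:4 ratio (total parts = 16):
  agouti: 180 × 9/16 = 101.25
  black: 180 × 3/16 = 33.75
  albino: 180 × 4/16 = 45
Contribution of albino: (46 − 45)² / 45 = 0.0222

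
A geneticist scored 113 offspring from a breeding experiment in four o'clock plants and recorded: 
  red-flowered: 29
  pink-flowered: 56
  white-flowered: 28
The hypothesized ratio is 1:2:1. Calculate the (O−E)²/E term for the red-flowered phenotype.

Under the 1:2:1 hypothesis (Σ ratio = 4, N = 113):
  red-flowered: 113 × 1/4 = 28.25
  pink-flowered: 113 × 2/4 = 56.5
  white-flowered: 113 × 1/4 = 28.25
Contribution of red-flowered: (29 − 28.25)² / 28.25 = 0.0199

0.020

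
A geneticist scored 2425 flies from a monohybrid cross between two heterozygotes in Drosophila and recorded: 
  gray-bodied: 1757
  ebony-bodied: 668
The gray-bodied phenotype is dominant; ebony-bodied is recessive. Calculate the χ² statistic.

8.386

For a monohybrid cross between heterozygotes with complete dominance, the expected phenotypic ratio is 3:1.
The 3:1 ratio has 4 parts, so with N = 2425 the expected counts are:
  gray-bodied: 2425 × 3/4 = 1818.75
  ebony-bodied: 2425 × 1/4 = 606.25
χ² = Σ (O − E)² / E
  gray-bodied: (1757 − 1818.75)² / 1818.75 = 2.0965
  ebony-bodied: (668 − 606.25)² / 606.25 = 6.2896
χ² = 2.0965 + 6.2896 = 8.3861 ≈ 8.386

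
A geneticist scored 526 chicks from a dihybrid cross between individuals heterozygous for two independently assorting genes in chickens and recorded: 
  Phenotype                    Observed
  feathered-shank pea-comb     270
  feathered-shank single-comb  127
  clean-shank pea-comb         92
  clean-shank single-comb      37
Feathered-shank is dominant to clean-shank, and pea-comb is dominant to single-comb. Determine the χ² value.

11.389

A dihybrid F₂ with independent assortment and complete dominance at both loci gives a 9:3:3:1 phenotypic ratio.
Total ratio parts = 16. Expected numbers out of 526:
  feathered-shank pea-comb: 526 × 9/16 = 295.875
  feathered-shank single-comb: 526 × 3/16 = 98.625
  clean-shank pea-comb: 526 × 3/16 = 98.625
  clean-shank single-comb: 526 × 1/16 = 32.875
χ² = Σ (O − E)² / E
  feathered-shank pea-comb: (270 − 295.875)² / 295.875 = 2.2628
  feathered-shank single-comb: (127 − 98.625)² / 98.625 = 8.1637
  clean-shank pea-comb: (92 − 98.625)² / 98.625 = 0.4450
  clean-shank single-comb: (37 − 32.875)² / 32.875 = 0.5176
χ² = 2.2628 + 8.1637 + 0.4450 + 0.5176 = 11.3891 ≈ 11.389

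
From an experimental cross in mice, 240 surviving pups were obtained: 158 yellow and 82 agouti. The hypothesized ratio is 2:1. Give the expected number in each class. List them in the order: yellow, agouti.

160, 80

The 2:1 ratio has 3 parts, so with N = 240 the expected counts are:
  yellow: 240 × 2/3 = 160
  agouti: 240 × 1/3 = 80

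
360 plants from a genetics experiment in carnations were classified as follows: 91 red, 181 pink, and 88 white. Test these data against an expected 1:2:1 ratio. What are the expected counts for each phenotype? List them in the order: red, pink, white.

The 1:2:1 ratio has 4 parts, so with N = 360 the expected counts are:
  red: 360 × 1/4 = 90
  pink: 360 × 2/4 = 180
  white: 360 × 1/4 = 90

90, 180, 90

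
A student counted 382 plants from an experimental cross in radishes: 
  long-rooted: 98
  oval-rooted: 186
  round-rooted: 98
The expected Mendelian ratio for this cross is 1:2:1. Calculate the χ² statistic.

0.262

The 1:2:1 ratio has 4 parts, so with N = 382 the expected counts are:
  long-rooted: 382 × 1/4 = 95.5
  oval-rooted: 382 × 2/4 = 191
  round-rooted: 382 × 1/4 = 95.5
χ² = Σ (O − E)² / E
  long-rooted: (98 − 95.5)² / 95.5 = 0.0654
  oval-rooted: (186 − 191)² / 191 = 0.1309
  round-rooted: (98 − 95.5)² / 95.5 = 0.0654
χ² = 0.0654 + 0.1309 + 0.0654 = 0.2617 ≈ 0.262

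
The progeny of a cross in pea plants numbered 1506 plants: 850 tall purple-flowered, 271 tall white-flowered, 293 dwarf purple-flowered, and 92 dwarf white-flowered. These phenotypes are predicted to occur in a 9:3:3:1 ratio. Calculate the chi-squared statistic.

0.916

The 9:3:3:1 ratio has 16 parts, so with N = 1506 the expected counts are:
  tall purple-flowered: 1506 × 9/16 = 847.125
  tall white-flowered: 1506 × 3/16 = 282.375
  dwarf purple-flowered: 1506 × 3/16 = 282.375
  dwarf white-flowered: 1506 × 1/16 = 94.125
χ² = Σ (O − E)² / E
  tall purple-flowered: (850 − 847.125)² / 847.125 = 0.0098
  tall white-flowered: (271 − 282.375)² / 282.375 = 0.4582
  dwarf purple-flowered: (293 − 282.375)² / 282.375 = 0.3998
  dwarf white-flowered: (92 − 94.125)² / 94.125 = 0.0480
χ² = 0.0098 + 0.4582 + 0.3998 + 0.0480 = 0.9158 ≈ 0.916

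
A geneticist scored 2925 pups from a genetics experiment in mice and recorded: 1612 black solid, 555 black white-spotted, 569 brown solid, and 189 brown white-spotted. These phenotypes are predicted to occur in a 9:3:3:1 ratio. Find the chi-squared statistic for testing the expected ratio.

Total ratio parts = 16. Expected numbers out of 2925:
  black solid: 2925 × 9/16 = 1645.3125
  black white-spotted: 2925 × 3/16 = 548.4375
  brown solid: 2925 × 3/16 = 548.4375
  brown white-spotted: 2925 × 1/16 = 182.8125
χ² = Σ (O − E)² / E
  black solid: (1612 − 1645.3125)² / 1645.3125 = 0.6745
  black white-spotted: (555 − 548.4375)² / 548.4375 = 0.0785
  brown solid: (569 − 548.4375)² / 548.4375 = 0.7709
  brown white-spotted: (189 − 182.8125)² / 182.8125 = 0.2094
χ² = 0.6745 + 0.0785 + 0.7709 + 0.2094 = 1.7333 ≈ 1.733

1.733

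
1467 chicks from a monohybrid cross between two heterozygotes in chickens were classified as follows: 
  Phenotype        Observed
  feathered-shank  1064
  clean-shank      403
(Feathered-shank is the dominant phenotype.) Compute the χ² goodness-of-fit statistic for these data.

For a monohybrid cross between heterozygotes with complete dominance, the expected phenotypic ratio is 3:1.
Expected counts for N = 1467 under a 3:1 ratio (total parts = 4):
  feathered-shank: 1467 × 3/4 = 1100.25
  clean-shank: 1467 × 1/4 = 366.75
χ² = Σ (O − E)² / E
  feathered-shank: (1064 − 1100.25)² / 1100.25 = 1.1943
  clean-shank: (403 − 366.75)² / 366.75 = 3.5830
χ² = 1.1943 + 3.5830 = 4.7773 ≈ 4.777

4.777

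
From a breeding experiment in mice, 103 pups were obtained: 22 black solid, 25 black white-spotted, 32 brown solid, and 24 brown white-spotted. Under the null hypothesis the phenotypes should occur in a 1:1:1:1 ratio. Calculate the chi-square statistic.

Under the 1:1:1:1 hypothesis (Σ ratio = 4, N = 103):
  black solid: 103 × 1/4 = 25.75
  black white-spotted: 103 × 1/4 = 25.75
  brown solid: 103 × 1/4 = 25.75
  brown white-spotted: 103 × 1/4 = 25.75
χ² = Σ (O − E)² / E
  black solid: (22 − 25.75)² / 25.75 = 0.5461
  black white-spotted: (25 − 25.75)² / 25.75 = 0.0218
  brown solid: (32 − 25.75)² / 25.75 = 1.5170
  brown white-spotted: (24 − 25.75)² / 25.75 = 0.1189
χ² = 0.5461 + 0.0218 + 1.5170 + 0.1189 = 2.2038 ≈ 2.204

2.204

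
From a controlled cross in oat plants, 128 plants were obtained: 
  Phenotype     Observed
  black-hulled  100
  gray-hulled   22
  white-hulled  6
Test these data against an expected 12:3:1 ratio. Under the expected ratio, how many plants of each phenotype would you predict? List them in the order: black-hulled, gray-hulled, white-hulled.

Expected counts for N = 128 under a 12:3:1 ratio (total parts = 16):
  black-hulled: 128 × 12/16 = 96
  gray-hulled: 128 × 3/16 = 24
  white-hulled: 128 × 1/16 = 8

96, 24, 8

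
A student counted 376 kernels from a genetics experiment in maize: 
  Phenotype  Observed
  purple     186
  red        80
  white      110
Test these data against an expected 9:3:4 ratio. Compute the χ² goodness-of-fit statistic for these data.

The 9:3:4 ratio has 16 parts, so with N = 376 the expected counts are:
  purple: 376 × 9/16 = 211.5
  red: 376 × 3/16 = 70.5
  white: 376 × 4/16 = 94
χ² = Σ (O − E)² / E
  purple: (186 − 211.5)² / 211.5 = 3.0745
  red: (80 − 70.5)² / 70.5 = 1.2801
  white: (110 − 94)² / 94 = 2.7234
χ² = 3.0745 + 1.2801 + 2.7234 = 7.078

7.078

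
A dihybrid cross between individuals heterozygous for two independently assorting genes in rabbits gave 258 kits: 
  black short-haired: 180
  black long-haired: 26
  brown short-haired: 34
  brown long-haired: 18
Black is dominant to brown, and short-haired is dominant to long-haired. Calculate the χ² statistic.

A dihybrid F₂ with independent assortment and complete dominance at both loci gives a 9:3:3:1 phenotypic ratio.
Expected counts for N = 258 under a 9:3:3:1 ratio (total parts = 16):
  black short-haired: 258 × 9/16 = 145.125
  black long-haired: 258 × 3/16 = 48.375
  brown short-haired: 258 × 3/16 = 48.375
  brown long-haired: 258 × 1/16 = 16.125
χ² = Σ (O − E)² / E
  black short-haired: (180 − 145.125)² / 145.125 = 8.3808
  black long-haired: (26 − 48.375)² / 48.375 = 10.3492
  brown short-haired: (34 − 48.375)² / 48.375 = 4.2716
  brown long-haired: (18 − 16.125)² / 16.125 = 0.2180
χ² = 8.3808 + 10.3492 + 4.2716 + 0.2180 = 23.2196 ≈ 23.220

23.220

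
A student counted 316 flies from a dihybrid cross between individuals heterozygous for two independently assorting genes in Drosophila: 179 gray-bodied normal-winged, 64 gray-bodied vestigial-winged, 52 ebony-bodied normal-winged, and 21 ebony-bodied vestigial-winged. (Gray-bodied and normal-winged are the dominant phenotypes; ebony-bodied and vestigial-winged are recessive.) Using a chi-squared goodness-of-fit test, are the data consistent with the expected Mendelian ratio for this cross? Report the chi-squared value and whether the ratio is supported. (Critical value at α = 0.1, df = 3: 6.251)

1.356; consistent

A dihybrid F₂ with independent assortment and complete dominance at both loci gives a 9:3:3:1 phenotypic ratio.
The 9:3:3:1 ratio has 16 parts, so with N = 316 the expected counts are:
  gray-bodied normal-winged: 316 × 9/16 = 177.75
  gray-bodied vestigial-winged: 316 × 3/16 = 59.25
  ebony-bodied normal-winged: 316 × 3/16 = 59.25
  ebony-bodied vestigial-winged: 316 × 1/16 = 19.75
χ² = Σ (O − E)² / E
  gray-bodied normal-winged: (179 − 177.75)² / 177.75 = 0.0088
  gray-bodied vestigial-winged: (64 − 59.25)² / 59.25 = 0.3808
  ebony-bodied normal-winged: (52 − 59.25)² / 59.25 = 0.8871
  ebony-bodied vestigial-winged: (21 − 19.75)² / 19.75 = 0.0791
χ² = 0.0088 + 0.3808 + 0.8871 + 0.0791 = 1.3558 ≈ 1.356
Degrees of freedom = 4 − 1 = 3; critical value at α = 0.1 is 6.251.
Since 1.356 < 6.251, we fail to reject the null hypothesis — the data are consistent with the 9:3:3:1 ratio.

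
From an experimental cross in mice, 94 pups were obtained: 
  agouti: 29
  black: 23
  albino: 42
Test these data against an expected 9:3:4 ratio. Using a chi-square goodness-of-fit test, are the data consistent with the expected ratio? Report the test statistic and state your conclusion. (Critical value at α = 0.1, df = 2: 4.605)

26.983; not consistent

Total ratio parts = 16. Expected numbers out of 94:
  agouti: 94 × 9/16 = 52.875
  black: 94 × 3/16 = 17.625
  albino: 94 × 4/16 = 23.5
χ² = Σ (O − E)² / E
  agouti: (29 − 52.875)² / 52.875 = 10.7804
  black: (23 − 17.625)² / 17.625 = 1.6392
  albino: (42 − 23.5)² / 23.5 = 14.5638
χ² = 10.7804 + 1.6392 + 14.5638 = 26.9834 ≈ 26.983
Degrees of freedom = 3 − 1 = 2; critical value at α = 0.1 is 4.605.
Since 26.983 > 4.605, we reject the null hypothesis — the data do not fit the 9:3:4 ratio.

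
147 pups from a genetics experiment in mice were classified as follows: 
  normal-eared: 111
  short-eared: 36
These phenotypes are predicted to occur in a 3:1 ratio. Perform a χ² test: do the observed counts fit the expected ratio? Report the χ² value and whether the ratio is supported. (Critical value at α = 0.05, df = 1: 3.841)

0.020; consistent

Expected counts for N = 147 under a 3:1 ratio (total parts = 4):
  normal-eared: 147 × 3/4 = 110.25
  short-eared: 147 × 1/4 = 36.75
χ² = Σ (O − E)² / E
  normal-eared: (111 − 110.25)² / 110.25 = 0.0051
  short-eared: (36 − 36.75)² / 36.75 = 0.0153
χ² = 0.0051 + 0.0153 = 0.0204 ≈ 0.020
Degrees of freedom = 2 − 1 = 1; critical value at α = 0.05 is 3.841.
Since 0.020 < 3.841, we fail to reject the null hypothesis — the data are consistent with the 3:1 ratio.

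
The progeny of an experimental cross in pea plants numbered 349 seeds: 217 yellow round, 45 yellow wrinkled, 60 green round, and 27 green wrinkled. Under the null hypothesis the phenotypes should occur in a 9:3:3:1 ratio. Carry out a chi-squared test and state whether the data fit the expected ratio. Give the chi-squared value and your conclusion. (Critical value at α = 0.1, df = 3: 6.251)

The 9:3:3:1 ratio has 16 parts, so with N = 349 the expected counts are:
  yellow round: 349 × 9/16 = 196.3125
  yellow wrinkled: 349 × 3/16 = 65.4375
  green round: 349 × 3/16 = 65.4375
  green wrinkled: 349 × 1/16 = 21.8125
χ² = Σ (O − E)² / E
  yellow round: (217 − 196.3125)² / 196.3125 = 2.1801
  yellow wrinkled: (45 − 65.4375)² / 65.4375 = 6.3831
  green round: (60 − 65.4375)² / 65.4375 = 0.4518
  green wrinkled: (27 − 21.8125)² / 21.8125 = 1.2337
χ² = 2.1801 + 6.3831 + 0.4518 + 1.2337 = 10.2487 ≈ 10.249
Degrees of freedom = 4 − 1 = 3; critical value at α = 0.1 is 6.251.
Since 10.249 > 6.251, we reject the null hypothesis — the data do not fit the 9:3:3:1 ratio.

10.249; not consistent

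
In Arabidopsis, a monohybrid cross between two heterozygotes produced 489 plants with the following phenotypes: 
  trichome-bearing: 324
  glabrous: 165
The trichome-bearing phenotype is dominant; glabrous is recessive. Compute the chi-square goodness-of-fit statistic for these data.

19.933

For a monohybrid cross between heterozygotes with complete dominance, the expected phenotypic ratio is 3:1.
The 3:1 ratio has 4 parts, so with N = 489 the expected counts are:
  trichome-bearing: 489 × 3/4 = 366.75
  glabrous: 489 × 1/4 = 122.25
χ² = Σ (O − E)² / E
  trichome-bearing: (324 − 366.75)² / 366.75 = 4.9831
  glabrous: (165 − 122.25)² / 122.25 = 14.9494
χ² = 4.9831 + 14.9494 = 19.9325 ≈ 19.933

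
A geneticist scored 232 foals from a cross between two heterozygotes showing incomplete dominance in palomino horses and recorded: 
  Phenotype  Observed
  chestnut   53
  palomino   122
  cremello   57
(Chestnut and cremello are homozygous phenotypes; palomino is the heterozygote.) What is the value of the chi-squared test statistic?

0.759

With incomplete dominance, a heterozygote × heterozygote cross gives a 1:2:1 phenotypic ratio.
Expected counts for N = 232 under a 1:2:1 ratio (total parts = 4):
  chestnut: 232 × 1/4 = 58
  palomino: 232 × 2/4 = 116
  cremello: 232 × 1/4 = 58
χ² = Σ (O − E)² / E
  chestnut: (53 − 58)² / 58 = 0.4310
  palomino: (122 − 116)² / 116 = 0.3103
  cremello: (57 − 58)² / 58 = 0.0172
χ² = 0.4310 + 0.3103 + 0.0172 = 0.7585 ≈ 0.759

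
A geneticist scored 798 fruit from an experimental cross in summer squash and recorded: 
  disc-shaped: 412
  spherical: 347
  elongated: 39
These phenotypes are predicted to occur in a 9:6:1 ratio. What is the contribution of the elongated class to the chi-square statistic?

Expected counts for N = 798 under a 9:6:1 ratio (total parts = 16):
  disc-shaped: 798 × 9/16 = 448.875
  spherical: 798 × 6/16 = 299.25
  elongated: 798 × 1/16 = 49.875
Contribution of elongated: (39 − 49.875)² / 49.875 = 2.3712

2.371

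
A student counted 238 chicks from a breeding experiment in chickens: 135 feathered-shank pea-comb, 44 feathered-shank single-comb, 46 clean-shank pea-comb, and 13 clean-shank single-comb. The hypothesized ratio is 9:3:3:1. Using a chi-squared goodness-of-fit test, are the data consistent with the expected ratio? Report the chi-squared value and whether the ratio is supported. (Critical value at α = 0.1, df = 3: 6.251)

0.297; consistent

Total ratio parts = 16. Expected numbers out of 238:
  feathered-shank pea-comb: 238 × 9/16 = 133.875
  feathered-shank single-comb: 238 × 3/16 = 44.625
  clean-shank pea-comb: 238 × 3/16 = 44.625
  clean-shank single-comb: 238 × 1/16 = 14.875
χ² = Σ (O − E)² / E
  feathered-shank pea-comb: (135 − 133.875)² / 133.875 = 0.0095
  feathered-shank single-comb: (44 − 44.625)² / 44.625 = 0.0088
  clean-shank pea-comb: (46 − 44.625)² / 44.625 = 0.0424
  clean-shank single-comb: (13 − 14.875)² / 14.875 = 0.2363
χ² = 0.0095 + 0.0088 + 0.0424 + 0.2363 = 0.297
Degrees of freedom = 4 − 1 = 3; critical value at α = 0.1 is 6.251.
Since 0.297 < 6.251, we fail to reject the null hypothesis — the data are consistent with the 9:3:3:1 ratio.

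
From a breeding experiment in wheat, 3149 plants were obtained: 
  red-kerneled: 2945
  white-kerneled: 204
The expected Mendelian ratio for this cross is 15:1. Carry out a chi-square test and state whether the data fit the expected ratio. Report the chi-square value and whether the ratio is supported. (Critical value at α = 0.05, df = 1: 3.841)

0.280; consistent

Expected counts for N = 3149 under a 15:1 ratio (total parts = 16):
  red-kerneled: 3149 × 15/16 = 2952.1875
  white-kerneled: 3149 × 1/16 = 196.8125
χ² = Σ (O − E)² / E
  red-kerneled: (2945 − 2952.1875)² / 2952.1875 = 0.0175
  white-kerneled: (204 − 196.8125)² / 196.8125 = 0.2625
χ² = 0.0175 + 0.2625 = 0.280
Degrees of freedom = 2 − 1 = 1; critical value at α = 0.05 is 3.841.
Since 0.280 < 3.841, we fail to reject the null hypothesis — the data are consistent with the 15:1 ratio.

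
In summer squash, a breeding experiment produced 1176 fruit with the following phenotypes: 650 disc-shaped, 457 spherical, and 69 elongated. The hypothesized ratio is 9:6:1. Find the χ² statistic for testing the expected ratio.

1.056

Total ratio parts = 16. Expected numbers out of 1176:
  disc-shaped: 1176 × 9/16 = 661.5
  spherical: 1176 × 6/16 = 441
  elongated: 1176 × 1/16 = 73.5
χ² = Σ (O − E)² / E
  disc-shaped: (650 − 661.5)² / 661.5 = 0.1999
  spherical: (457 − 441)² / 441 = 0.5805
  elongated: (69 − 73.5)² / 73.5 = 0.2755
χ² = 0.1999 + 0.5805 + 0.2755 = 1.0559 ≈ 1.056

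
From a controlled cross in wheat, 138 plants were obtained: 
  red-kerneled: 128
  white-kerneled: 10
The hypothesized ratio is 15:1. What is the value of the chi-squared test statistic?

0.234

Expected counts for N = 138 under a 15:1 ratio (total parts = 16):
  red-kerneled: 138 × 15/16 = 129.375
  white-kerneled: 138 × 1/16 = 8.625
χ² = Σ (O − E)² / E
  red-kerneled: (128 − 129.375)² / 129.375 = 0.0146
  white-kerneled: (10 − 8.625)² / 8.625 = 0.2192
χ² = 0.0146 + 0.2192 = 0.2338 ≈ 0.234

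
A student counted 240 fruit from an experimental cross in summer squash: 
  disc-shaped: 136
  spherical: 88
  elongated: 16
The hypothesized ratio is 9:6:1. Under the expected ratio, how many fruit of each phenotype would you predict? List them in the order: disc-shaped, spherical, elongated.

Expected counts for N = 240 under a 9:6:1 ratio (total parts = 16):
  disc-shaped: 240 × 9/16 = 135
  spherical: 240 × 6/16 = 90
  elongated: 240 × 1/16 = 15

135, 90, 15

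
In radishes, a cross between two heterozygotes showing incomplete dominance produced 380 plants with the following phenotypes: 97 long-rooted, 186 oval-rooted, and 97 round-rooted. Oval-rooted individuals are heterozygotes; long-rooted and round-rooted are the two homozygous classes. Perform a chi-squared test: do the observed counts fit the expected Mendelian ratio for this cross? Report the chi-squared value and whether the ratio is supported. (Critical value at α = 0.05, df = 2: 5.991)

With incomplete dominance, a heterozygote × heterozygote cross gives a 1:2:1 phenotypic ratio.
Total ratio parts = 4. Expected numbers out of 380:
  long-rooted: 380 × 1/4 = 95
  oval-rooted: 380 × 2/4 = 190
  round-rooted: 380 × 1/4 = 95
χ² = Σ (O − E)² / E
  long-rooted: (97 − 95)² / 95 = 0.0421
  oval-rooted: (186 − 190)² / 190 = 0.0842
  round-rooted: (97 − 95)² / 95 = 0.0421
χ² = 0.0421 + 0.0842 + 0.0421 = 0.1684 ≈ 0.168
Degrees of freedom = 3 − 1 = 2; critical value at α = 0.05 is 5.991.
Since 0.168 < 5.991, we fail to reject the null hypothesis — the data are consistent with the 1:2:1 ratio.

0.168; consistent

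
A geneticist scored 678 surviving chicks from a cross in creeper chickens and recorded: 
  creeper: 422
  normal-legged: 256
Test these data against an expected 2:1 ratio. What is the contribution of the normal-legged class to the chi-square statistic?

Expected counts for N = 678 under a 2:1 ratio (total parts = 3):
  creeper: 678 × 2/3 = 452
  normal-legged: 678 × 1/3 = 226
Contribution of normal-legged: (256 − 226)² / 226 = 3.9823

3.982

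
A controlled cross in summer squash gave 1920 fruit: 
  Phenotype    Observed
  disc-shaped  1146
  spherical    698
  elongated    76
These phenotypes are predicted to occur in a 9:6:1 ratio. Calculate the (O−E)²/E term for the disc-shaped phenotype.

4.033

The 9:6:1 ratio has 16 parts, so with N = 1920 the expected counts are:
  disc-shaped: 1920 × 9/16 = 1080
  spherical: 1920 × 6/16 = 720
  elongated: 1920 × 1/16 = 120
Contribution of disc-shaped: (1146 − 1080)² / 1080 = 4.0333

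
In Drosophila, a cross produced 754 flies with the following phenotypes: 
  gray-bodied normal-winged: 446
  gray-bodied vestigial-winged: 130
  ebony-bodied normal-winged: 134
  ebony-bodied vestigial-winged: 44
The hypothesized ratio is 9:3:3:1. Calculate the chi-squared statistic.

2.635

Expected counts for N = 754 under a 9:3:3:1 ratio (total parts = 16):
  gray-bodied normal-winged: 754 × 9/16 = 424.125
  gray-bodied vestigial-winged: 754 × 3/16 = 141.375
  ebony-bodied normal-winged: 754 × 3/16 = 141.375
  ebony-bodied vestigial-winged: 754 × 1/16 = 47.125
χ² = Σ (O − E)² / E
  gray-bodied normal-winged: (446 − 424.125)² / 424.125 = 1.1282
  gray-bodied vestigial-winged: (130 − 141.375)² / 141.375 = 0.9152
  ebony-bodied normal-winged: (134 − 141.375)² / 141.375 = 0.3847
  ebony-bodied vestigial-winged: (44 − 47.125)² / 47.125 = 0.2072
χ² = 1.1282 + 0.9152 + 0.3847 + 0.2072 = 2.6353 ≈ 2.635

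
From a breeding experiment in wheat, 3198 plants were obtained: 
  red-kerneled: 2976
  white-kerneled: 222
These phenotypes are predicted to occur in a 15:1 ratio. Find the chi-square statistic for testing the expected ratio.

2.612

Total ratio parts = 16. Expected numbers out of 3198:
  red-kerneled: 3198 × 15/16 = 2998.125
  white-kerneled: 3198 × 1/16 = 199.875
χ² = Σ (O − E)² / E
  red-kerneled: (2976 − 2998.125)² / 2998.125 = 0.1633
  white-kerneled: (222 − 199.875)² / 199.875 = 2.4491
χ² = 0.1633 + 2.4491 = 2.6124 ≈ 2.612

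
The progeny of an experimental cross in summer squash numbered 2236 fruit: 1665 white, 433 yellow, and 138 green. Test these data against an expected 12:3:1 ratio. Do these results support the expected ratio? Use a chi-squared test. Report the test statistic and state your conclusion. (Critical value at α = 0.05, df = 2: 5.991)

0.559; consistent

Under the 12:3:1 hypothesis (Σ ratio = 16, N = 2236):
  white: 2236 × 12/16 = 1677
  yellow: 2236 × 3/16 = 419.25
  green: 2236 × 1/16 = 139.75
χ² = Σ (O − E)² / E
  white: (1665 − 1677)² / 1677 = 0.0859
  yellow: (433 − 419.25)² / 419.25 = 0.4510
  green: (138 − 139.75)² / 139.75 = 0.0219
χ² = 0.0859 + 0.4510 + 0.0219 = 0.5588 ≈ 0.559
Degrees of freedom = 3 − 1 = 2; critical value at α = 0.05 is 5.991.
Since 0.559 < 5.991, we fail to reject the null hypothesis — the data are consistent with the 12:3:1 ratio.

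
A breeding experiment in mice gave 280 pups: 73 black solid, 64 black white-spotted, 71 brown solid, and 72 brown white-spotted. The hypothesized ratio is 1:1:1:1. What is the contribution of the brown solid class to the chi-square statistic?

Expected counts for N = 280 under a 1:1:1:1 ratio (total parts = 4):
  black solid: 280 × 1/4 = 70
  black white-spotted: 280 × 1/4 = 70
  brown solid: 280 × 1/4 = 70
  brown white-spotted: 280 × 1/4 = 70
Contribution of brown solid: (71 − 70)² / 70 = 0.0143

0.014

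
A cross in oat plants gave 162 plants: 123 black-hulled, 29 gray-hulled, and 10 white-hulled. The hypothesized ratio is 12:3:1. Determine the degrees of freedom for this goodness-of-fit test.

2

A goodness-of-fit test with 3 phenotype classes has df = 3 − 1 = 2.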